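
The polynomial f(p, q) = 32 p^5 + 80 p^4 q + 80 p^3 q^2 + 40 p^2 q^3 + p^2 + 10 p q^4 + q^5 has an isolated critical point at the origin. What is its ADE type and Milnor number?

The Hessian of f at 0 is [[2, 0], [0, 0]] with rank 1, so corank 1. A Groebner basis of the Jacobian ideal J(f) in C{p,q} is {q^4, p}; counting standard monomials gives mu = 4. Corank 1: A-series; mu = 4 gives A_4.

Type A_{4}, Milnor number mu = 4.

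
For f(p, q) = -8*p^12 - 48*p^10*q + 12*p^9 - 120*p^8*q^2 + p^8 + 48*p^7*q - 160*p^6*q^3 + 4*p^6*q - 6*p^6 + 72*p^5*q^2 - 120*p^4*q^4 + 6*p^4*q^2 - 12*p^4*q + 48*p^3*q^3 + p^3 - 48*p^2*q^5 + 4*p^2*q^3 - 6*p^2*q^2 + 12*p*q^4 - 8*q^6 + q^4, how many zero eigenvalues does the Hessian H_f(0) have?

Hessian at 0 has rank 0.

2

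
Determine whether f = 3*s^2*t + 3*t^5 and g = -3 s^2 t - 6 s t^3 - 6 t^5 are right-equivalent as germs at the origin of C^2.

Yes.

The Hessian of f at 0 has rank 0. Corank 2; j^3 = 3*s^2*t has shape L^2 M (L != M), so D-series; mu = 6 gives D_6. The Hessian of g at 0 has rank 0. Corank 2; j^3 = -3*s^2*t has shape L^2 M (L != M), so D-series; mu = 6 gives D_6. Both have type D_6, hence right-equivalent.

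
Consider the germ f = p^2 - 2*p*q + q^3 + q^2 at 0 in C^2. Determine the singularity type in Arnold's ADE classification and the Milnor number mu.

Type A_{2}, Milnor number mu = 2.

The Hessian of f at 0 has rank 1. Corank 1: A-series; mu = 2 gives A_2.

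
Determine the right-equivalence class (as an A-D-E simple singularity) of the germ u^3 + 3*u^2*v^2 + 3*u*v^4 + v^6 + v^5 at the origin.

E_8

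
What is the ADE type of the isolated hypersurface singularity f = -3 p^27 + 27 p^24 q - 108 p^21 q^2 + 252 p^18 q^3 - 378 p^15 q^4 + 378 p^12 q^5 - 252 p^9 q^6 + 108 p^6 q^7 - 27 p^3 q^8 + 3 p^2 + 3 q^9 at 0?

The Hessian of f at 0 is [[6, 0], [0, 0]] with rank 1, so corank 1. A Groebner basis of the Jacobian ideal J(f) in C{p,q} is {q^8, p}; counting standard monomials gives mu = 8. Corank 1: A-series; mu = 8 gives A_8.

A8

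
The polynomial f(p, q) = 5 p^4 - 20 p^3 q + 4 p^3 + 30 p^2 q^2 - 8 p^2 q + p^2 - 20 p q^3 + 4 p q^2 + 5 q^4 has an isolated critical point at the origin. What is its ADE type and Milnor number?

Type A3, Milnor number mu = 3.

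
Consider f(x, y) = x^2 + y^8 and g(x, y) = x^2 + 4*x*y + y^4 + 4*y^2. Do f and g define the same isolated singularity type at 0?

The Hessian of f at 0 is [[2, 0], [0, 0]] with rank 1, so corank 1. A Groebner basis of the Jacobian ideal J(f) in C{x,y} is {y^7, x}; counting standard monomials gives mu = 7. Corank 1: A-series; mu = 7 gives A_7. The Hessian of g at 0 is [[2, 4], [4, 8]] with rank 1, so corank 1. A Groebner basis of the Jacobian ideal J(g) in C{x,y} is {y^3, x + 2*y}; counting standard monomials gives mu = 3. Corank 1: A-series; mu = 3 gives A_3. f is A_7 but g is A_3, hence not right-equivalent.

No.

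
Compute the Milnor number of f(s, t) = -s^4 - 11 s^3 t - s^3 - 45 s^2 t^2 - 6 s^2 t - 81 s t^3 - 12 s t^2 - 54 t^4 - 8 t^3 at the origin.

7

The Hessian of f at 0 is [[0, 0], [0, 0]] with rank 0, so corank 2. A Groebner basis of the Jacobian ideal J(f) in C{s,t} is {3*s^2 + 12*s*t + t^4 + t^3 + 12*t^2, s^3 + 30*s^2 + 120*s*t + 18*t^3 + 120*t^2, s^2*t - 9*s^2 - 36*s*t - 7*t^3 - 36*t^2, 2*s^2 + s*t^2 + 8*s*t + 8*t^3/3 + 8*t^2}; counting standard monomials gives mu = 7. Corank 2; j^3 = -(s + 2*t)^3 is a perfect cube, so E-series; the 4-jet and mu = 7 give E_7.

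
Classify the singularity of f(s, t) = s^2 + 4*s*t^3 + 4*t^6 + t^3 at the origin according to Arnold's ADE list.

The Hessian of f at 0 has rank 1. Corank 1: A-series; mu = 2 gives A_2.

A_{2}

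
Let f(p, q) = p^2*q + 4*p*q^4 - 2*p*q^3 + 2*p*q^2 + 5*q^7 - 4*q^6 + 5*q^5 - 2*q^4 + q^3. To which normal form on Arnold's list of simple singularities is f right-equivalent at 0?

The Hessian of f at 0 is [[0, 0], [0, 0]] with rank 0, so corank 2. A Groebner basis of the Jacobian ideal J(f) in C{p,q} is {-2*p^2/3 + p*q^3 + 11*p*q^2/6 - 5*p*q/4 + 7*q^3/4 - 7*q^2/12, p*q/2 + q^4 - q^3/2 + q^2/2, p^3 + 13*p^2/3 - 79*p*q^2/6 + 23*p*q/4 - 37*q^3/4 + 17*q^2/12, p^2*q - 4*p^2/3 + 31*p*q^2/6 - 7*p*q/4 + 13*q^3/4 - 5*q^2/12}; counting standard monomials gives mu = 8. Corank 2; j^3 = q*(p + q)^2 has shape L^2 M (L != M), so D-series; mu = 8 gives D_8.

D_{8}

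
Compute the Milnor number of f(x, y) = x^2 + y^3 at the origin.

2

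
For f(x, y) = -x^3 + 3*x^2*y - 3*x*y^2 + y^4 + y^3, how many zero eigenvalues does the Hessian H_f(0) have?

The Hessian at 0 is [[0, 0], [0, 0]] of rank 0; hence corank 2.

2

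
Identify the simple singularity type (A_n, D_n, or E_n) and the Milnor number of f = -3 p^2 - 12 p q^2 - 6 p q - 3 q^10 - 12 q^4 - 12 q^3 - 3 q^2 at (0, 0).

Type A_{9}, Milnor number mu = 9.

The Hessian of f at 0 is [[-6, -6], [-6, -6]] with rank 1, so corank 1. A Groebner basis of the Jacobian ideal J(f) in C{p,q} is {p^5 + 5*p^4 + 15*p^3*q - 35*p^3/4 - 27*p^2*q/2 + 23*p^2/8 + 27*p*q/8 - p/4 - q/4, p^4*q - 2*p^4 - 5*p^3*q + 5*p^3/2 + 15*p^2*q/4 - 3*p^2/4 - 7*p*q/8 + p/16 + q/16, p/2 + q^2 + q/2}; counting standard monomials gives mu = 9. Corank 1: A-series; mu = 9 gives A_9.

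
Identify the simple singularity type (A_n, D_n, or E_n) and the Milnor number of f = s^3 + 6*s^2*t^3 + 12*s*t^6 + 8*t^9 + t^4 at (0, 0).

The Hessian of f at 0 has rank 0. Corank 2; j^3 = s^3 is a perfect cube, so E-series; the 4-jet and mu = 6 give E_6.

Type E6, Milnor number mu = 6.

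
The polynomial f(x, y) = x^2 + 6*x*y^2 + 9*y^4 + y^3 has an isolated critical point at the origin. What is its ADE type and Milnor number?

The Hessian of f at 0 has rank 1. Corank 1: A-series; mu = 2 gives A_2.

Type A_{2}, Milnor number mu = 2.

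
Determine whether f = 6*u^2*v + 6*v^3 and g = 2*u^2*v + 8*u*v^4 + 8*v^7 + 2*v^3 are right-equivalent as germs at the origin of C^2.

Yes.

The Hessian of f at 0 is [[0, 0], [0, 0]] with rank 0, so corank 2. A Groebner basis of the Jacobian ideal J(f) in C{u,v} is {v^3, u^2 + 3*v^2, u*v}; counting standard monomials gives mu = 4. Corank 2; j^3 = 6*v*(u^2 + v^2) splits into three distinct lines over C (the quadratic factor has nonzero discriminant), so D_4. The Hessian of g at 0 is [[0, 0], [0, 0]] with rank 0, so corank 2. A Groebner basis of the Jacobian ideal J(g) in C{u,v} is {v^3, u^2 + 3*v^2, u*v}; counting standard monomials gives mu = 4. Corank 2; j^3 = 2*v*(u^2 + v^2) splits into three distinct lines over C (the quadratic factor has nonzero discriminant), so D_4. Both have type D_4, hence right-equivalent.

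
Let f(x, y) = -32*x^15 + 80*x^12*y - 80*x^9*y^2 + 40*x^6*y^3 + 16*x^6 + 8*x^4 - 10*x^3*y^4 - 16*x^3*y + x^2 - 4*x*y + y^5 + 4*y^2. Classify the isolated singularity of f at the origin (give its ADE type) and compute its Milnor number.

Type A_{4}, Milnor number mu = 4.

The Hessian of f at 0 has rank 1. Corank 1: A-series; mu = 4 gives A_4.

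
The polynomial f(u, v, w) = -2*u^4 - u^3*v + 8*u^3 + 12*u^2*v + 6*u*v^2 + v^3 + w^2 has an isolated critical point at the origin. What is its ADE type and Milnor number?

Type E_7, Milnor number mu = 7.

The Hessian of f at 0 has rank 1. Corank 2; j^3 = (2*u + v)^3 is a perfect cube, so E-series; the 4-jet and mu = 7 give E_7.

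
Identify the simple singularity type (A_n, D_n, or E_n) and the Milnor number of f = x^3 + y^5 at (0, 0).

Type E_{8}, Milnor number mu = 8.

The Hessian of f at 0 is [[0, 0], [0, 0]] with rank 0, so corank 2. A Groebner basis of the Jacobian ideal J(f) in C{x,y} is {y^4, x^2}; counting standard monomials gives mu = 8. Corank 2; j^3 = x^3 is a perfect cube, so E-series; the 5-jet and mu = 8 give E_8.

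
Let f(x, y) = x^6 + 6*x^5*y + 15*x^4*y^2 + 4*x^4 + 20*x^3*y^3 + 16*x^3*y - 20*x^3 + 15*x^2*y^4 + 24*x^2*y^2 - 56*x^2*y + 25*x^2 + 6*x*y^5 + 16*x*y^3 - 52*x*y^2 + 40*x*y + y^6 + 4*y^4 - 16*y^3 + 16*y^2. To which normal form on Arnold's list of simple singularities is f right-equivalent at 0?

A_{5}

The Hessian of f at 0 is [[50, 40], [40, 32]] with rank 1, so corank 1. A Groebner basis of the Jacobian ideal J(f) in C{x,y} is {x*y^2 + 275*x*y - 5625*x/4 + 485*y^2/2 - 1125*y, -625*x*y/2 + 3125*x/2 + y^3 - 275*y^2 + 1250*y, x^2 + 2*x*y - 5*x/2 + y^2 - 2*y}; counting standard monomials gives mu = 5. Corank 1: A-series; mu = 5 gives A_5.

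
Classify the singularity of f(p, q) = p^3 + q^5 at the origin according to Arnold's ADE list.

E_8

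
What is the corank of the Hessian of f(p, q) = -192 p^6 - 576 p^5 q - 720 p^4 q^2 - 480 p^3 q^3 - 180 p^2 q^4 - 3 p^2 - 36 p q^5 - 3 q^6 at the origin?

1

The Hessian at 0 is [[-6, 0], [0, 0]] of rank 1; hence corank 1.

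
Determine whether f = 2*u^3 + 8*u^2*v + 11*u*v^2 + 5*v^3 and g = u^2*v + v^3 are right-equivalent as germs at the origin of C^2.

Yes.

The Hessian of f at 0 is [[0, 0], [0, 0]] with rank 0, so corank 2. A Groebner basis of the Jacobian ideal J(f) in C{u,v} is {v^3, u^2 + v^2/2, u*v + v^2/2}; counting standard monomials gives mu = 4. Corank 2; j^3 = (u + v)*(2*u^2 + 6*u*v + 5*v^2) splits into three distinct lines over C (the quadratic factor has nonzero discriminant), so D_4. The Hessian of g at 0 is [[0, 0], [0, 0]] with rank 0, so corank 2. A Groebner basis of the Jacobian ideal J(g) in C{u,v} is {v^3, u^2 + 3*v^2, u*v}; counting standard monomials gives mu = 4. Corank 2; j^3 = v*(u^2 + v^2) splits into three distinct lines over C (the quadratic factor has nonzero discriminant), so D_4. Both have type D_4, hence right-equivalent.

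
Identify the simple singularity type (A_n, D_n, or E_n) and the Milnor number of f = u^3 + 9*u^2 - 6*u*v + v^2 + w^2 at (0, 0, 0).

Type A_{2}, Milnor number mu = 2.

The Hessian of f at 0 is [[18, -6, 0], [-6, 2, 0], [0, 0, 2]] with rank 2, so corank 1. A Groebner basis of the Jacobian ideal J(f) in C{u,v,w} is {v^2, u - v/3, w}; counting standard monomials gives mu = 2. Corank 1: A-series; mu = 2 gives A_2.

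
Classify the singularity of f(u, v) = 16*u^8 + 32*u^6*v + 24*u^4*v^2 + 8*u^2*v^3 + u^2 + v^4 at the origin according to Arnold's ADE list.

A_3

The Hessian of f at 0 is [[2, 0], [0, 0]] with rank 1, so corank 1. A Groebner basis of the Jacobian ideal J(f) in C{u,v} is {v^3, u}; counting standard monomials gives mu = 3. Corank 1: A-series; mu = 3 gives A_3.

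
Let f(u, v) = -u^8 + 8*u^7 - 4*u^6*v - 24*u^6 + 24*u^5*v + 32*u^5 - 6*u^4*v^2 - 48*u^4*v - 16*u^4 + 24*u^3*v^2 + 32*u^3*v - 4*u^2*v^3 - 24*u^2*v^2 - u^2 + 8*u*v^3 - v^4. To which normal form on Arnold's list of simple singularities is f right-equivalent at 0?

A3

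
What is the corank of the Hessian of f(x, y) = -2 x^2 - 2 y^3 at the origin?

1

The Hessian at 0 is [[-4, 0], [0, 0]] of rank 1; hence corank 1.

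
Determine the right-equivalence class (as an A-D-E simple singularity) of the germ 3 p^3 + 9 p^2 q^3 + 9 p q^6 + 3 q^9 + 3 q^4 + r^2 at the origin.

The Hessian of f at 0 is [[0, 0, 0], [0, 0, 0], [0, 0, 2]] with rank 1, so corank 2. A Groebner basis of the Jacobian ideal J(f) in C{p,q,r} is {q^3, p^2, r}; counting standard monomials gives mu = 6. Corank 2; j^3 = 3*p^3 is a perfect cube, so E-series; the 4-jet and mu = 6 give E_6.

E6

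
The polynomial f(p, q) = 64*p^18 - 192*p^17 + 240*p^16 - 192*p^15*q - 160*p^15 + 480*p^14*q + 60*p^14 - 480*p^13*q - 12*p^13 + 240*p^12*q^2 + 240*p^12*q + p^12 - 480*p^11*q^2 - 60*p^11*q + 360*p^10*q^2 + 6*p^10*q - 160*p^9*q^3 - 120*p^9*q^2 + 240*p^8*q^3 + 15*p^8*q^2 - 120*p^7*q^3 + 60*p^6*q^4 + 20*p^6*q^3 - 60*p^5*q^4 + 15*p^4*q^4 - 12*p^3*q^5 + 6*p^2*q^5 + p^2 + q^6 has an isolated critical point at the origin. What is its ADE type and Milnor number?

Type A5, Milnor number mu = 5.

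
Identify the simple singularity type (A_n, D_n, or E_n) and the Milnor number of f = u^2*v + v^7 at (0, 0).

The Hessian of f at 0 has rank 0. Corank 2; j^3 = u^2*v has shape L^2 M (L != M), so D-series; mu = 8 gives D_8.

Type D_8, Milnor number mu = 8.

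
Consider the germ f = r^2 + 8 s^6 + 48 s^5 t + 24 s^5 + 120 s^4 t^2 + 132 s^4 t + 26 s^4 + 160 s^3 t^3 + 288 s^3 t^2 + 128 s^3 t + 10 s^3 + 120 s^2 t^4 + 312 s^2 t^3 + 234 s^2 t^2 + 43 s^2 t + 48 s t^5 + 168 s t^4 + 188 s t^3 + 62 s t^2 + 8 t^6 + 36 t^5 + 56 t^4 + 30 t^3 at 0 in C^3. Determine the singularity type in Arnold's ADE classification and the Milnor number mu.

Type D4, Milnor number mu = 4.

The Hessian of f at 0 has rank 1. Corank 2; j^3 = (2*s + 3*t)*(5*s^2 + 14*s*t + 10*t^2) splits into three distinct lines over C (the quadratic factor has nonzero discriminant), so D_4.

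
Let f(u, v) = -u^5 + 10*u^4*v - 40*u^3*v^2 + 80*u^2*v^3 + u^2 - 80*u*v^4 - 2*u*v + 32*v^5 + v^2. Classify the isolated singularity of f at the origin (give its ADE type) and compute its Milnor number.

The Hessian of f at 0 has rank 1. Corank 1: A-series; mu = 4 gives A_4.

Type A_4, Milnor number mu = 4.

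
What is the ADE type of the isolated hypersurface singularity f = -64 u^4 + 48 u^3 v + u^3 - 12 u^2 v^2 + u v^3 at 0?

E7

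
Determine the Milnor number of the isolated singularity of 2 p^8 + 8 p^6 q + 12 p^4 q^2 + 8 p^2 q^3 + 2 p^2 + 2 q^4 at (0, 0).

3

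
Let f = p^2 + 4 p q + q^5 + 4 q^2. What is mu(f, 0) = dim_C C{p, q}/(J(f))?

4

The Hessian of f at 0 has rank 1. Corank 1: A-series; mu = 4 gives A_4.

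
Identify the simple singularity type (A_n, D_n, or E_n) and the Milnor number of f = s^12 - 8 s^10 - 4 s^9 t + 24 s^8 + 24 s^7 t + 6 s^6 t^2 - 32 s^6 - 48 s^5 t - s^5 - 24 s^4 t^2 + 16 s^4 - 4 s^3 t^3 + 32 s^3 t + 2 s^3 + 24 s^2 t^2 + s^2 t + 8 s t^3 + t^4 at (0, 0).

Type D5, Milnor number mu = 5.

The Hessian of f at 0 has rank 0. Corank 2; j^3 = s^2*(2*s + t) has shape L^2 M (L != M), so D-series; mu = 5 gives D_5.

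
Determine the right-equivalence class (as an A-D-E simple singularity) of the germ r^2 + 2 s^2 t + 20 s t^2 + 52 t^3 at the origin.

D_{4}

The Hessian of f at 0 has rank 1. Corank 2; j^3 = 2*t*(s^2 + 10*s*t + 26*t^2) splits into three distinct lines over C (the quadratic factor has nonzero discriminant), so D_4.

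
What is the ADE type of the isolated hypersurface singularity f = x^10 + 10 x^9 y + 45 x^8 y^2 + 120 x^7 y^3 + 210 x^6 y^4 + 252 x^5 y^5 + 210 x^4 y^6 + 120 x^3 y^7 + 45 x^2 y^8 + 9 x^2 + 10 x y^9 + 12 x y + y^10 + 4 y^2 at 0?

A9

The Hessian of f at 0 is [[18, 12], [12, 8]] with rank 1, so corank 1. A Groebner basis of the Jacobian ideal J(f) in C{x,y} is {y^9, x + 2*y/3}; counting standard monomials gives mu = 9. Corank 1: A-series; mu = 9 gives A_9.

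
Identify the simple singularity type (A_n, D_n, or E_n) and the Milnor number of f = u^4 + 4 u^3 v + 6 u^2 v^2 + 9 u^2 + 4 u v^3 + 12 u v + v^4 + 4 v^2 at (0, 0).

Type A_3, Milnor number mu = 3.

The Hessian of f at 0 has rank 1. Corank 1: A-series; mu = 3 gives A_3.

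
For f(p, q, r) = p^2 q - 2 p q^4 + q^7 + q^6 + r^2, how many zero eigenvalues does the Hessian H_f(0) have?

2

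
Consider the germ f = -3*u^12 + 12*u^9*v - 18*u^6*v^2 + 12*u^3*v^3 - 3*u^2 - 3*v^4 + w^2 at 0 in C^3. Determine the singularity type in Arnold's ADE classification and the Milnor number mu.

The Hessian of f at 0 is [[-6, 0, 0], [0, 0, 0], [0, 0, 2]] with rank 2, so corank 1. A Groebner basis of the Jacobian ideal J(f) in C{u,v,w} is {v^3, u, w}; counting standard monomials gives mu = 3. Corank 1: A-series; mu = 3 gives A_3.

Type A_3, Milnor number mu = 3.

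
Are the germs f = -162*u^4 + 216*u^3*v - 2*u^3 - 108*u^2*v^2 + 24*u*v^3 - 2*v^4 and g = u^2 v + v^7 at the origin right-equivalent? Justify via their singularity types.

No.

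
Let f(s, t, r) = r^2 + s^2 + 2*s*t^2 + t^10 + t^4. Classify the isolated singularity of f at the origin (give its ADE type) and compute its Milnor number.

Type A_{9}, Milnor number mu = 9.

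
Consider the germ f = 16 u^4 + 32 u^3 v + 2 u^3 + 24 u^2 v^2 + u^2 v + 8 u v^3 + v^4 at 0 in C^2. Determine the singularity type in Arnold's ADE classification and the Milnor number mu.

Type D_{5}, Milnor number mu = 5.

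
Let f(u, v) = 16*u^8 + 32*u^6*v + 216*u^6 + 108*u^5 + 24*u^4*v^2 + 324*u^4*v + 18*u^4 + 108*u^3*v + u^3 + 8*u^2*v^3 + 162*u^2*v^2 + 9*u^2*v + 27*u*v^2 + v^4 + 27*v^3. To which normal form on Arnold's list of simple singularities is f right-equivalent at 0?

E_{6}

The Hessian of f at 0 has rank 0. Corank 2; j^3 = (u + 3*v)^3 is a perfect cube, so E-series; the 4-jet and mu = 6 give E_6.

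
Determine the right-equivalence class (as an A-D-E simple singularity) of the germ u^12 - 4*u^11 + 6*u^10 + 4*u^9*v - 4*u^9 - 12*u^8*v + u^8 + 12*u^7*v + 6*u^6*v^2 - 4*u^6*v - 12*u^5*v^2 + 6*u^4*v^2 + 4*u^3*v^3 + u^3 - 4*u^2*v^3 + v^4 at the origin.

The Hessian of f at 0 has rank 0. Corank 2; j^3 = u^3 is a perfect cube, so E-series; the 4-jet and mu = 6 give E_6.

E6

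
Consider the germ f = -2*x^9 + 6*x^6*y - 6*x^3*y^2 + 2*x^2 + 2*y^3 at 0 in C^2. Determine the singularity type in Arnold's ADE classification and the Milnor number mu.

Type A2, Milnor number mu = 2.

The Hessian of f at 0 is [[4, 0], [0, 0]] with rank 1, so corank 1. A Groebner basis of the Jacobian ideal J(f) in C{x,y} is {y^2, x}; counting standard monomials gives mu = 2. Corank 1: A-series; mu = 2 gives A_2.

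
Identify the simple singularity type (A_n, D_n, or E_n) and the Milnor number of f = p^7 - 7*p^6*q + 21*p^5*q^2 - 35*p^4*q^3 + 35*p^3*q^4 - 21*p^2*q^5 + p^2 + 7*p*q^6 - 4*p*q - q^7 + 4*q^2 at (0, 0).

The Hessian of f at 0 is [[2, -4], [-4, 8]] with rank 1, so corank 1. A Groebner basis of the Jacobian ideal J(f) in C{p,q} is {q^6, p - 2*q}; counting standard monomials gives mu = 6. Corank 1: A-series; mu = 6 gives A_6.

Type A_6, Milnor number mu = 6.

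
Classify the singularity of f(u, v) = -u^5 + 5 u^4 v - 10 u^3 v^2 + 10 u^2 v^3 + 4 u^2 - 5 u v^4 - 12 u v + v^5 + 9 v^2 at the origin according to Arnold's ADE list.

A4

The Hessian of f at 0 has rank 1. Corank 1: A-series; mu = 4 gives A_4.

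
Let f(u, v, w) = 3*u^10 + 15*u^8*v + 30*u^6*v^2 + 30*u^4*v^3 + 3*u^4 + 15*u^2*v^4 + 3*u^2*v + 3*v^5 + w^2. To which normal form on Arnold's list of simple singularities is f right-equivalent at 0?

D6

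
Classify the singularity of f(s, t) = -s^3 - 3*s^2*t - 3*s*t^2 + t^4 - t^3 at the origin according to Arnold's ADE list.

The Hessian of f at 0 is [[0, 0], [0, 0]] with rank 0, so corank 2. A Groebner basis of the Jacobian ideal J(f) in C{s,t} is {t^3, s^2 + 2*s*t + t^2}; counting standard monomials gives mu = 6. Corank 2; j^3 = -(s + t)^3 is a perfect cube, so E-series; the 4-jet and mu = 6 give E_6.

E_6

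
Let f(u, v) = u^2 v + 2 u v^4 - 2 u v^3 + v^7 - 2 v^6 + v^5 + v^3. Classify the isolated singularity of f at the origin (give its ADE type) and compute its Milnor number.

The Hessian of f at 0 has rank 0. Corank 2; j^3 = v*(u^2 + v^2) splits into three distinct lines over C (the quadratic factor has nonzero discriminant), so D_4.

Type D4, Milnor number mu = 4.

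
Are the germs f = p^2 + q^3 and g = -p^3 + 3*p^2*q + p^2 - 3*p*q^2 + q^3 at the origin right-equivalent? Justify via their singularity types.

Yes.

The Hessian of f at 0 is [[2, 0], [0, 0]] with rank 1, so corank 1. A Groebner basis of the Jacobian ideal J(f) in C{p,q} is {q^2, p}; counting standard monomials gives mu = 2. Corank 1: A-series; mu = 2 gives A_2. The Hessian of g at 0 is [[2, 0], [0, 0]] with rank 1, so corank 1. A Groebner basis of the Jacobian ideal J(g) in C{p,q} is {q^2, p}; counting standard monomials gives mu = 2. Corank 1: A-series; mu = 2 gives A_2. Both have type A_2, hence right-equivalent.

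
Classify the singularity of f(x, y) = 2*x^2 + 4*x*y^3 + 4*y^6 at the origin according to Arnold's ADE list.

A_5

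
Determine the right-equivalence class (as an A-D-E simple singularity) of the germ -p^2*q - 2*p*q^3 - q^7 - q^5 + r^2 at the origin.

The Hessian of f at 0 has rank 1. Corank 2; j^3 = -p^2*q has shape L^2 M (L != M), so D-series; mu = 8 gives D_8.

D_8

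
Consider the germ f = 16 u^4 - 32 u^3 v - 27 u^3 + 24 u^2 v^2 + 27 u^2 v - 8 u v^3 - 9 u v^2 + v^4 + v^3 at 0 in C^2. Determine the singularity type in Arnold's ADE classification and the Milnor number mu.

Type E6, Milnor number mu = 6.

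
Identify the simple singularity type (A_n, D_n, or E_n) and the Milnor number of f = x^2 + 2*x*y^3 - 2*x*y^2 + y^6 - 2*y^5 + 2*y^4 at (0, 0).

The Hessian of f at 0 has rank 1. Corank 1: A-series; mu = 3 gives A_3.

Type A_{3}, Milnor number mu = 3.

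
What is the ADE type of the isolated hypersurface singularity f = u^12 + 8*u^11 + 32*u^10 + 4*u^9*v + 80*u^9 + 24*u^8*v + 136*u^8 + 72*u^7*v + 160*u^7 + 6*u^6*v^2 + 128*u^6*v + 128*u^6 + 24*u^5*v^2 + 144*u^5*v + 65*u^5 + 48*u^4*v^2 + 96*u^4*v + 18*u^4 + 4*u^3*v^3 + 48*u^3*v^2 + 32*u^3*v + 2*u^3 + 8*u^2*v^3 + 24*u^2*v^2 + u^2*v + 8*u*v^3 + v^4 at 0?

The Hessian of f at 0 is [[0, 0], [0, 0]] with rank 0, so corank 2. A Groebner basis of the Jacobian ideal J(f) in C{u,v} is {u*v^2, -u*v/8 + v^3, u^2 + u*v/2}; counting standard monomials gives mu = 5. Corank 2; j^3 = u^2*(2*u + v) has shape L^2 M (L != M), so D-series; mu = 5 gives D_5.

D_{5}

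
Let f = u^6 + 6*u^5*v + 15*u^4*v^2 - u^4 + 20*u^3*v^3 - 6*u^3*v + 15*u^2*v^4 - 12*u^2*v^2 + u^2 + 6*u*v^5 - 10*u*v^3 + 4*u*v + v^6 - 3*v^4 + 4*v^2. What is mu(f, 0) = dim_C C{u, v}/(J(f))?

3

The Hessian of f at 0 has rank 1. Corank 1: A-series; mu = 3 gives A_3.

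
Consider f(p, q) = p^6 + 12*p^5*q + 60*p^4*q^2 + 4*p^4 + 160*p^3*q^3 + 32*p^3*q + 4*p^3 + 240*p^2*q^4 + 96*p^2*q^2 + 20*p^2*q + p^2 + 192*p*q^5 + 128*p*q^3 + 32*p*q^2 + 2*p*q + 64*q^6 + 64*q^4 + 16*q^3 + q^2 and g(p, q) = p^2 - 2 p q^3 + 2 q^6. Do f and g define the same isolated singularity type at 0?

The Hessian of f at 0 has rank 1. Corank 1: A-series; mu = 5 gives A_5. The Hessian of g at 0 has rank 1. Corank 1: A-series; mu = 5 gives A_5. Both have type A_5, hence right-equivalent.

Yes.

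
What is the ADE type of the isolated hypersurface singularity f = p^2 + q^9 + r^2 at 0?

The Hessian of f at 0 has rank 2. Corank 1: A-series; mu = 8 gives A_8.

A_8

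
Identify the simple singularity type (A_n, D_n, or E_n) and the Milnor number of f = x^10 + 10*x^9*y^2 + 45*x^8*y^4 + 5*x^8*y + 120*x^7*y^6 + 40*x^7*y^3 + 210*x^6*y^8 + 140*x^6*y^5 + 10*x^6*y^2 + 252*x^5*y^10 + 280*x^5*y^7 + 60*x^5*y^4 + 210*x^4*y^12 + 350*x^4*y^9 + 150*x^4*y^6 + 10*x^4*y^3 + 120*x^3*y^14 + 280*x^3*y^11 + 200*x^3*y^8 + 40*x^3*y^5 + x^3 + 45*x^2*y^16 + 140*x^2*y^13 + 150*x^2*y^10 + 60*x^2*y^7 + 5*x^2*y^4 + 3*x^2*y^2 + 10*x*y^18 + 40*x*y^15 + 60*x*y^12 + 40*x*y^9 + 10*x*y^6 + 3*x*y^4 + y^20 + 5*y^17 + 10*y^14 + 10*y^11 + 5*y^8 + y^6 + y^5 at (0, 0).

The Hessian of f at 0 is [[0, 0], [0, 0]] with rank 0, so corank 2. A Groebner basis of the Jacobian ideal J(f) in C{x,y} is {y^4, x^3, x^2/2 + x*y^2}; counting standard monomials gives mu = 8. Corank 2; j^3 = x^3 is a perfect cube, so E-series; the 5-jet and mu = 8 give E_8.

Type E8, Milnor number mu = 8.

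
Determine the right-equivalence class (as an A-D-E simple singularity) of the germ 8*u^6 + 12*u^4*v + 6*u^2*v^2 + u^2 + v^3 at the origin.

A_{2}

The Hessian of f at 0 has rank 1. Corank 1: A-series; mu = 2 gives A_2.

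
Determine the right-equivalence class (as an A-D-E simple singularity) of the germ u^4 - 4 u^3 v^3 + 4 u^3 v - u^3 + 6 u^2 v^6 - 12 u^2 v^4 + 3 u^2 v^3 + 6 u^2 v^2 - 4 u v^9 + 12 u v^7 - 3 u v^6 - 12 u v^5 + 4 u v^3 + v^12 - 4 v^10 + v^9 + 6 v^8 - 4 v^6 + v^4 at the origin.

E_{6}

The Hessian of f at 0 has rank 0. Corank 2; j^3 = -u^3 is a perfect cube, so E-series; the 4-jet and mu = 6 give E_6.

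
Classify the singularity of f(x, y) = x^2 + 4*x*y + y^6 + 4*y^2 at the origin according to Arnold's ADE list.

A_5

The Hessian of f at 0 has rank 1. Corank 1: A-series; mu = 5 gives A_5.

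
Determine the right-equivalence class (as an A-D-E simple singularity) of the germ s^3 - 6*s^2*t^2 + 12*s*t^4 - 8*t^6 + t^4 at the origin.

E6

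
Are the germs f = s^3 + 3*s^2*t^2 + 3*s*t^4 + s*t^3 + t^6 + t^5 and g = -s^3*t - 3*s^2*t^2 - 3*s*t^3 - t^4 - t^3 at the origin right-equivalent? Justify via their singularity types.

Yes.

The Hessian of f at 0 has rank 0. Corank 2; j^3 = s^3 is a perfect cube, so E-series; the 4-jet and mu = 7 give E_7. The Hessian of g at 0 has rank 0. Corank 2; j^3 = -t^3 is a perfect cube, so E-series; the 4-jet and mu = 7 give E_7. Both have type E_7, hence right-equivalent.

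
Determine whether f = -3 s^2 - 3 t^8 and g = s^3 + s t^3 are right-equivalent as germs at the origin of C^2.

The Hessian of f at 0 is [[-6, 0], [0, 0]] with rank 1, so corank 1. A Groebner basis of the Jacobian ideal J(f) in C{s,t} is {t^7, s}; counting standard monomials gives mu = 7. Corank 1: A-series; mu = 7 gives A_7. The Hessian of g at 0 is [[0, 0], [0, 0]] with rank 0, so corank 2. A Groebner basis of the Jacobian ideal J(g) in C{s,t} is {s^3, s*t^2, 3*s^2 + t^3}; counting standard monomials gives mu = 7. Corank 2; j^3 = s^3 is a perfect cube, so E-series; the 4-jet and mu = 7 give E_7. f is A_7 but g is E_7, hence not right-equivalent.

No.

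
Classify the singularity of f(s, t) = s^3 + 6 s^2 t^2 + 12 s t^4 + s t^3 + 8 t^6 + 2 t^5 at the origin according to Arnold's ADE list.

E7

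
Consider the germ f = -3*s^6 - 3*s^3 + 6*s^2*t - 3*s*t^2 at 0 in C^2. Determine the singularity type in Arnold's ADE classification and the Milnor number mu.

The Hessian of f at 0 has rank 0. Corank 2; j^3 = -3*s*(s - t)^2 has shape L^2 M (L != M), so D-series; mu = 7 gives D_7.

Type D7, Milnor number mu = 7.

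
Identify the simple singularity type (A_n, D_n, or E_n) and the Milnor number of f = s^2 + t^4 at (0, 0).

Type A3, Milnor number mu = 3.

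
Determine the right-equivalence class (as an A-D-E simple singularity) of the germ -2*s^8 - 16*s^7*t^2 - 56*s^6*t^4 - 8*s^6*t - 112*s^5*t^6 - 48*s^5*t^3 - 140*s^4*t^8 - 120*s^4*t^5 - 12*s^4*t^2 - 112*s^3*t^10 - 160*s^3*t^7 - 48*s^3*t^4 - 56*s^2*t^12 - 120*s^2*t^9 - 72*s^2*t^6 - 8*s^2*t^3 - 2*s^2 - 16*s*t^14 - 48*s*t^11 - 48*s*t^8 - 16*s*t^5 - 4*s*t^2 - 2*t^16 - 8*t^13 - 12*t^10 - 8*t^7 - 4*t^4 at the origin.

The Hessian of f at 0 is [[-4, 0], [0, 0]] with rank 1, so corank 1. A Groebner basis of the Jacobian ideal J(f) in C{s,t} is {s^2, s*t, s + t^2}; counting standard monomials gives mu = 3. Corank 1: A-series; mu = 3 gives A_3.

A_{3}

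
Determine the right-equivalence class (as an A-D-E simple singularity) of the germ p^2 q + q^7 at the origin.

D8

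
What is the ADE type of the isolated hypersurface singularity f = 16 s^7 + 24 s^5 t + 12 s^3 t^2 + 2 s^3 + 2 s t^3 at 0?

The Hessian of f at 0 has rank 0. Corank 2; j^3 = 2*s^3 is a perfect cube, so E-series; the 4-jet and mu = 7 give E_7.

E7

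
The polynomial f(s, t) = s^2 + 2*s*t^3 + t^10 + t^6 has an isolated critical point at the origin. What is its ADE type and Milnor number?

Type A9, Milnor number mu = 9.

The Hessian of f at 0 has rank 1. Corank 1: A-series; mu = 9 gives A_9.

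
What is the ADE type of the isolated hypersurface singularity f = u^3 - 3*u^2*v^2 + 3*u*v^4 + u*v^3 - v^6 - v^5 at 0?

E_7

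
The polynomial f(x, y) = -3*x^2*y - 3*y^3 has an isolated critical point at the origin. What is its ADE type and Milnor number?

The Hessian of f at 0 is [[0, 0], [0, 0]] with rank 0, so corank 2. A Groebner basis of the Jacobian ideal J(f) in C{x,y} is {y^3, x^2 + 3*y^2, x*y}; counting standard monomials gives mu = 4. Corank 2; j^3 = -3*y*(x^2 + y^2) splits into three distinct lines over C (the quadratic factor has nonzero discriminant), so D_4.

Type D4, Milnor number mu = 4.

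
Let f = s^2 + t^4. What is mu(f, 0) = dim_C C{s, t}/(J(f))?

3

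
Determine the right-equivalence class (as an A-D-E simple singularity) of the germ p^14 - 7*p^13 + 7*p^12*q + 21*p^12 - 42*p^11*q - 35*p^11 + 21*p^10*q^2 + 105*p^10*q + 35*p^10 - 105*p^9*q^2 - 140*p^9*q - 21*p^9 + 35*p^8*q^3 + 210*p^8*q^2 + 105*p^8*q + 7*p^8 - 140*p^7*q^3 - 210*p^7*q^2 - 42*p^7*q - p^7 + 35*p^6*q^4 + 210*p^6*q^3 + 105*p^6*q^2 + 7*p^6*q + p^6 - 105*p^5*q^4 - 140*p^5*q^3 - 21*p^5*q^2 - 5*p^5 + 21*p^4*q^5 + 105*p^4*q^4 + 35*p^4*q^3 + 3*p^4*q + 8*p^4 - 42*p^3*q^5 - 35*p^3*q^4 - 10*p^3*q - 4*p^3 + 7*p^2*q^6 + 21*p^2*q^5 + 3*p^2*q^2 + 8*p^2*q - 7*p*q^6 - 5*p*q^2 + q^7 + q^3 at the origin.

The Hessian of f at 0 has rank 0. Corank 2; j^3 = -(p - q)*(2*p - q)^2 has shape L^2 M (L != M), so D-series; mu = 8 gives D_8.

D_8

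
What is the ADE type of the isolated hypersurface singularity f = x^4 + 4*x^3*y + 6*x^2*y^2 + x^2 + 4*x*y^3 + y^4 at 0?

The Hessian of f at 0 has rank 1. Corank 1: A-series; mu = 3 gives A_3.

A3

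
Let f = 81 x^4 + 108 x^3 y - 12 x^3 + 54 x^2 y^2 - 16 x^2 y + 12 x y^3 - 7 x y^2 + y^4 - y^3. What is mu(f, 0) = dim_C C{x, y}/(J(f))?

5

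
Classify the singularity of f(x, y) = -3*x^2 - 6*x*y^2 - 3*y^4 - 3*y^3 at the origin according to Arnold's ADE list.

The Hessian of f at 0 has rank 1. Corank 1: A-series; mu = 2 gives A_2.

A2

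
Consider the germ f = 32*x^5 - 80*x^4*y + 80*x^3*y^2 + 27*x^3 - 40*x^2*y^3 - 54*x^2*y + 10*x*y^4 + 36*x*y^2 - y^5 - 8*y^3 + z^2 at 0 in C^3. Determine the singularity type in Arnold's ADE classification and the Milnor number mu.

The Hessian of f at 0 is [[0, 0, 0], [0, 0, 0], [0, 0, 2]] with rank 1, so corank 2. A Groebner basis of the Jacobian ideal J(f) in C{x,y,z} is {y^5, x*y^3 - 5*y^4/8, x^2 - 4*x*y/3 + 4*y^2/9, z}; counting standard monomials gives mu = 8. Corank 2; j^3 = (3*x - 2*y)^3 is a perfect cube, so E-series; the 5-jet and mu = 8 give E_8.

Type E_{8}, Milnor number mu = 8.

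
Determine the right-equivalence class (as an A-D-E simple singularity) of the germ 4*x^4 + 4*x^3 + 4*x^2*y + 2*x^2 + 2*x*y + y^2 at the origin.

The Hessian of f at 0 has rank 2. Corank 0: nondegenerate Morse point, so A_1.

A1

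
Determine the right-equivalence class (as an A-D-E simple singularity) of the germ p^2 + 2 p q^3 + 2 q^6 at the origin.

A_5

The Hessian of f at 0 has rank 1. Corank 1: A-series; mu = 5 gives A_5.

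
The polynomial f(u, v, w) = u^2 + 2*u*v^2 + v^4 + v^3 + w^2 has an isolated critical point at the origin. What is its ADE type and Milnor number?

The Hessian of f at 0 has rank 2. Corank 1: A-series; mu = 2 gives A_2.

Type A_{2}, Milnor number mu = 2.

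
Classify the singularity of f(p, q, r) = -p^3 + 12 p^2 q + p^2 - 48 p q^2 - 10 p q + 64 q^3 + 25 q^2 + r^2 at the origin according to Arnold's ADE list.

The Hessian of f at 0 is [[2, -10, 0], [-10, 50, 0], [0, 0, 2]] with rank 2, so corank 1. A Groebner basis of the Jacobian ideal J(f) in C{p,q,r} is {q^2, p - 5*q, r}; counting standard monomials gives mu = 2. Corank 1: A-series; mu = 2 gives A_2.

A2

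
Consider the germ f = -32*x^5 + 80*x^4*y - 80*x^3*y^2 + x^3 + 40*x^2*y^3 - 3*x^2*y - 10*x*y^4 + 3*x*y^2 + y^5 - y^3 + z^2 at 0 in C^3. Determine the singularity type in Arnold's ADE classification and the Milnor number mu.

Type E8, Milnor number mu = 8.

The Hessian of f at 0 is [[0, 0, 0], [0, 0, 0], [0, 0, 2]] with rank 1, so corank 2. A Groebner basis of the Jacobian ideal J(f) in C{x,y,z} is {y^5, x*y^3 - 7*y^4/8, x^2 - 2*x*y + y^2, z}; counting standard monomials gives mu = 8. Corank 2; j^3 = (x - y)^3 is a perfect cube, so E-series; the 5-jet and mu = 8 give E_8.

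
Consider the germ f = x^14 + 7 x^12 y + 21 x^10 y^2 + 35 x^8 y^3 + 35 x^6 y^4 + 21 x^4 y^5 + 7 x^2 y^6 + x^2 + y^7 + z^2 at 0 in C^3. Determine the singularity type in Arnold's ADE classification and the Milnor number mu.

Type A_6, Milnor number mu = 6.

The Hessian of f at 0 has rank 2. Corank 1: A-series; mu = 6 gives A_6.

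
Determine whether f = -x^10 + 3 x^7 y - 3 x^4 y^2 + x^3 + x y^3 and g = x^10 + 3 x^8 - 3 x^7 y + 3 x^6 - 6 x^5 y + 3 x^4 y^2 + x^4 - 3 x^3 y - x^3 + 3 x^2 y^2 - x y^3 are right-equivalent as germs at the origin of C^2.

Yes.

The Hessian of f at 0 has rank 0. Corank 2; j^3 = x^3 is a perfect cube, so E-series; the 4-jet and mu = 7 give E_7. The Hessian of g at 0 has rank 0. Corank 2; j^3 = -x^3 is a perfect cube, so E-series; the 4-jet and mu = 7 give E_7. Both have type E_7, hence right-equivalent.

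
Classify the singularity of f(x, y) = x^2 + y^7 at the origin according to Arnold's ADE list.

The Hessian of f at 0 has rank 1. Corank 1: A-series; mu = 6 gives A_6.

A6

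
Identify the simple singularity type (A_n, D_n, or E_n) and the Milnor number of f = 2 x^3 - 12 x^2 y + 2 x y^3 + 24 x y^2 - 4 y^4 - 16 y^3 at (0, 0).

Type E_7, Milnor number mu = 7.

The Hessian of f at 0 has rank 0. Corank 2; j^3 = 2*(x - 2*y)^3 is a perfect cube, so E-series; the 4-jet and mu = 7 give E_7.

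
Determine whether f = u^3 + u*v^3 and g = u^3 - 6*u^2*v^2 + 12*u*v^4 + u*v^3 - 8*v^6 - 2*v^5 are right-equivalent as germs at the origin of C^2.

Yes.

The Hessian of f at 0 is [[0, 0], [0, 0]] with rank 0, so corank 2. A Groebner basis of the Jacobian ideal J(f) in C{u,v} is {u^3, u*v^2, 3*u^2 + v^3}; counting standard monomials gives mu = 7. Corank 2; j^3 = u^3 is a perfect cube, so E-series; the 4-jet and mu = 7 give E_7. The Hessian of g at 0 is [[0, 0], [0, 0]] with rank 0, so corank 2. A Groebner basis of the Jacobian ideal J(g) in C{u,v} is {-u^2/4 + v^4 - v^3/12, u^3, u^2*v + u^2/12 + v^3/36, -u^2/2 + u*v^2 - v^3/6}; counting standard monomials gives mu = 7. Corank 2; j^3 = u^3 is a perfect cube, so E-series; the 4-jet and mu = 7 give E_7. Both have type E_7, hence right-equivalent.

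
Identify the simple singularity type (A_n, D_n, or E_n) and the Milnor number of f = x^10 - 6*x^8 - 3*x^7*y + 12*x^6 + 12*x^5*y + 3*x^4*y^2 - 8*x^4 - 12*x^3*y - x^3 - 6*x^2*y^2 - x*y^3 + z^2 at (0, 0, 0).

Type E7, Milnor number mu = 7.

The Hessian of f at 0 is [[0, 0, 0], [0, 0, 0], [0, 0, 2]] with rank 1, so corank 2. A Groebner basis of the Jacobian ideal J(f) in C{x,y,z} is {3*x^2/4 + y^4 + y^3/4, x^3, x^2*y - x^2/4 - y^3/12, x^2 + x*y^2 + y^3/3, z}; counting standard monomials gives mu = 7. Corank 2; j^3 = -x^3 is a perfect cube, so E-series; the 4-jet and mu = 7 give E_7.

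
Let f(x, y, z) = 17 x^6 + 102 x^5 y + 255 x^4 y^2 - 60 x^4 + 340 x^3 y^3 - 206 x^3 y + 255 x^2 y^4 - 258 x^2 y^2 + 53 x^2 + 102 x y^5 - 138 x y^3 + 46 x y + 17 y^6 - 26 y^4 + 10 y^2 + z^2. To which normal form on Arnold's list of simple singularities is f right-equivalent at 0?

A_1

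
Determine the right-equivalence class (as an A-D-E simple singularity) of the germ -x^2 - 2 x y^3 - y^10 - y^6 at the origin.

A_9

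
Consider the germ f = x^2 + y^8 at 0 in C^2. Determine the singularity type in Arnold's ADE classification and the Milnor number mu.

Type A_7, Milnor number mu = 7.

The Hessian of f at 0 has rank 1. Corank 1: A-series; mu = 7 gives A_7.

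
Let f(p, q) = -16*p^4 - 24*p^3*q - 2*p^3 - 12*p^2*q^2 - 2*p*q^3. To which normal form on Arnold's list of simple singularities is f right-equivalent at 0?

The Hessian of f at 0 has rank 0. Corank 2; j^3 = -2*p^3 is a perfect cube, so E-series; the 4-jet and mu = 7 give E_7.

E7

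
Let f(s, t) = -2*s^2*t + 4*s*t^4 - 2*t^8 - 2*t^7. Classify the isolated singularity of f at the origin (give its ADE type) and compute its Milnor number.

Type D_9, Milnor number mu = 9.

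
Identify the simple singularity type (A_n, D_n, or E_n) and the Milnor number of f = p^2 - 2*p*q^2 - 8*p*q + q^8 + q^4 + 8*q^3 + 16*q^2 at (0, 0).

Type A_7, Milnor number mu = 7.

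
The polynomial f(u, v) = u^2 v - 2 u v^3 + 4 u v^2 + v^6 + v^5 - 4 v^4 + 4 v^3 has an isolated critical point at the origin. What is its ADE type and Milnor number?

The Hessian of f at 0 has rank 0. Corank 2; j^3 = v*(u + 2*v)^2 has shape L^2 M (L != M), so D-series; mu = 7 gives D_7.

Type D_7, Milnor number mu = 7.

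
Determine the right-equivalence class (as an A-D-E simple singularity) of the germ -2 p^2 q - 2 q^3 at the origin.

D_4

The Hessian of f at 0 has rank 0. Corank 2; j^3 = -2*q*(p^2 + q^2) splits into three distinct lines over C (the quadratic factor has nonzero discriminant), so D_4.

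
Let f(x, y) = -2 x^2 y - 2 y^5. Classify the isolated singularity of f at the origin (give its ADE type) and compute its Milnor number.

The Hessian of f at 0 has rank 0. Corank 2; j^3 = -2*x^2*y has shape L^2 M (L != M), so D-series; mu = 6 gives D_6.

Type D6, Milnor number mu = 6.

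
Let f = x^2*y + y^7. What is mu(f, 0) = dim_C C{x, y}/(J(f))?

8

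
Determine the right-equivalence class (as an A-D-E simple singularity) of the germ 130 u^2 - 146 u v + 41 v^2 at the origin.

A1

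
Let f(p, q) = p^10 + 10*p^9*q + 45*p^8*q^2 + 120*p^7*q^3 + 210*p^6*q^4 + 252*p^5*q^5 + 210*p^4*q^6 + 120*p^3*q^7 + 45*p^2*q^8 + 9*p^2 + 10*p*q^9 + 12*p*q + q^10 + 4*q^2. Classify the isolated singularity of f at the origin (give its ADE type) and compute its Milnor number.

The Hessian of f at 0 has rank 1. Corank 1: A-series; mu = 9 gives A_9.

Type A_{9}, Milnor number mu = 9.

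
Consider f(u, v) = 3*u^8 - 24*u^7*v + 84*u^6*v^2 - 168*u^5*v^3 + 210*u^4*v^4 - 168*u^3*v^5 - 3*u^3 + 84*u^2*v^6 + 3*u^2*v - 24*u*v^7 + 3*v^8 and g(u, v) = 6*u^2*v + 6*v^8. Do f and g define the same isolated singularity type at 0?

Yes.

The Hessian of f at 0 has rank 0. Corank 2; j^3 = -3*u^2*(u - v) has shape L^2 M (L != M), so D-series; mu = 9 gives D_9. The Hessian of g at 0 has rank 0. Corank 2; j^3 = 6*u^2*v has shape L^2 M (L != M), so D-series; mu = 9 gives D_9. Both have type D_9, hence right-equivalent.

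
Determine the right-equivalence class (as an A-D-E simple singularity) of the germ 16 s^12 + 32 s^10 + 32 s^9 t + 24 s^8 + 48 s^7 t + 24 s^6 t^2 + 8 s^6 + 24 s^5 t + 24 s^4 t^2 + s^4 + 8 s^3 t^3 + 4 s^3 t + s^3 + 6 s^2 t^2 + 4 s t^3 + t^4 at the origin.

E_{6}

The Hessian of f at 0 is [[0, 0], [0, 0]] with rank 0, so corank 2. A Groebner basis of the Jacobian ideal J(f) in C{s,t} is {t^4, s*t^2 + t^3/3, s^2}; counting standard monomials gives mu = 6. Corank 2; j^3 = s^3 is a perfect cube, so E-series; the 4-jet and mu = 6 give E_6.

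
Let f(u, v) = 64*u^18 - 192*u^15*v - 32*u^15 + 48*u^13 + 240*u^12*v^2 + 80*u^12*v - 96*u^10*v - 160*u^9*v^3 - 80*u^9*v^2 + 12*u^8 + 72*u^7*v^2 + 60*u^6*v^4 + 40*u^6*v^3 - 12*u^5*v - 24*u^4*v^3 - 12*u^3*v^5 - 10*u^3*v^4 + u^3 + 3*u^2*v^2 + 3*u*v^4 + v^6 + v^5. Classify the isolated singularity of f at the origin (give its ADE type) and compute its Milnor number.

Type E_8, Milnor number mu = 8.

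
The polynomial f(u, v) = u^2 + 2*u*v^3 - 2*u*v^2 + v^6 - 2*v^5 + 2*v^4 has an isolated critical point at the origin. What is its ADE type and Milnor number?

Type A_3, Milnor number mu = 3.

The Hessian of f at 0 has rank 1. Corank 1: A-series; mu = 3 gives A_3.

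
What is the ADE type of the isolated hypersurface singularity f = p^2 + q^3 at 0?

A2

The Hessian of f at 0 has rank 1. Corank 1: A-series; mu = 2 gives A_2.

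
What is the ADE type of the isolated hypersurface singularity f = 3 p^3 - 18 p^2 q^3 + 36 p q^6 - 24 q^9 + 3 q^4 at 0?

E_{6}

The Hessian of f at 0 has rank 0. Corank 2; j^3 = 3*p^3 is a perfect cube, so E-series; the 4-jet and mu = 6 give E_6.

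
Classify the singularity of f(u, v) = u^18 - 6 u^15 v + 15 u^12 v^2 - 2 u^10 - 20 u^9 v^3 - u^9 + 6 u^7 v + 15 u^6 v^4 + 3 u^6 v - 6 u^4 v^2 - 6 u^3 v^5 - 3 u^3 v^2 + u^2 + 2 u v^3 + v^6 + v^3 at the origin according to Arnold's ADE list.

The Hessian of f at 0 is [[2, 0], [0, 0]] with rank 1, so corank 1. A Groebner basis of the Jacobian ideal J(f) in C{u,v} is {v^2, u}; counting standard monomials gives mu = 2. Corank 1: A-series; mu = 2 gives A_2.

A_{2}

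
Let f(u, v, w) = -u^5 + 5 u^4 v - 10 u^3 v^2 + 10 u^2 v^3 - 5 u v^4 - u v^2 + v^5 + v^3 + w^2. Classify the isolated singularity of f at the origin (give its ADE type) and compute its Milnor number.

Type D_6, Milnor number mu = 6.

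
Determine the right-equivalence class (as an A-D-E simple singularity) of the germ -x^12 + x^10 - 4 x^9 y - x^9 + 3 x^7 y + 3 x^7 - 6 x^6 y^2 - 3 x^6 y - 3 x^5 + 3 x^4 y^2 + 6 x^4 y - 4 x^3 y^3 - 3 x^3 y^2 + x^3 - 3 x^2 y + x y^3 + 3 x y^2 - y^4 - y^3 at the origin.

E7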